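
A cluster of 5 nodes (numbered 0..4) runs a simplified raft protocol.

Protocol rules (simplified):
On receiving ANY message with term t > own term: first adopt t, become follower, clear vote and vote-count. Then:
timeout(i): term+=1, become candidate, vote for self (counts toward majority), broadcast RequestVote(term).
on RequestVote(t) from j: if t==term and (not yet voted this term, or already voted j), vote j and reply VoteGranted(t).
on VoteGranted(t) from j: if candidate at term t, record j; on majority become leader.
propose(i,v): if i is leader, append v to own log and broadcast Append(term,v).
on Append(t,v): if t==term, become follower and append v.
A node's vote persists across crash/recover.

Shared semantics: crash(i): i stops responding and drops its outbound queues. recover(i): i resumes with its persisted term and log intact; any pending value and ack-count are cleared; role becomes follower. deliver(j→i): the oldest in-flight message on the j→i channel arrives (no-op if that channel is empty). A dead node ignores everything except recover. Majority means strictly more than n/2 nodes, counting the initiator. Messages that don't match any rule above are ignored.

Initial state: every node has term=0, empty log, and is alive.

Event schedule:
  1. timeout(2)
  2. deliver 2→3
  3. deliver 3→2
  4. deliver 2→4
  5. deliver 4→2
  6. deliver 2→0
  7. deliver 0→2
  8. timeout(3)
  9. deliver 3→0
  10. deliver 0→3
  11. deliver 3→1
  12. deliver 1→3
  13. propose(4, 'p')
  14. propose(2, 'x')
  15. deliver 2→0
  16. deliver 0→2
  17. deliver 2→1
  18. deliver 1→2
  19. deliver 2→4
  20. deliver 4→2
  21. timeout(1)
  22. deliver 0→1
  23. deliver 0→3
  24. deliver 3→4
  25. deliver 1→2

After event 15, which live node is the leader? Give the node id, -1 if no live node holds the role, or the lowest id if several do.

2

after 1 — timeout(2): n2:cand/t1/[-]
after 2 — deliver 2→3: n3:foll/t1/[-]
after 3 — deliver 3→2: ·
after 4 — deliver 2→4: n4:foll/t1/[-]
after 5 — deliver 4→2: n2:lead/t1/[-]
after 6 — deliver 2→0: n0:foll/t1/[-]
after 7 — deliver 0→2: ·
after 8 — timeout(3): n3:cand/t2/[-]
after 9 — deliver 3→0: n0:foll/t2/[-]
after 10 — deliver 0→3: ·
after 11 — deliver 3→1: n1:foll/t2/[-]
after 12 — deliver 1→3: n3:lead/t2/[-]
after 13 — propose(4,'p'): ·
after 14 — propose(2,'x'): n2:lead/t1/[x]
after 15 — deliver 2→0: ·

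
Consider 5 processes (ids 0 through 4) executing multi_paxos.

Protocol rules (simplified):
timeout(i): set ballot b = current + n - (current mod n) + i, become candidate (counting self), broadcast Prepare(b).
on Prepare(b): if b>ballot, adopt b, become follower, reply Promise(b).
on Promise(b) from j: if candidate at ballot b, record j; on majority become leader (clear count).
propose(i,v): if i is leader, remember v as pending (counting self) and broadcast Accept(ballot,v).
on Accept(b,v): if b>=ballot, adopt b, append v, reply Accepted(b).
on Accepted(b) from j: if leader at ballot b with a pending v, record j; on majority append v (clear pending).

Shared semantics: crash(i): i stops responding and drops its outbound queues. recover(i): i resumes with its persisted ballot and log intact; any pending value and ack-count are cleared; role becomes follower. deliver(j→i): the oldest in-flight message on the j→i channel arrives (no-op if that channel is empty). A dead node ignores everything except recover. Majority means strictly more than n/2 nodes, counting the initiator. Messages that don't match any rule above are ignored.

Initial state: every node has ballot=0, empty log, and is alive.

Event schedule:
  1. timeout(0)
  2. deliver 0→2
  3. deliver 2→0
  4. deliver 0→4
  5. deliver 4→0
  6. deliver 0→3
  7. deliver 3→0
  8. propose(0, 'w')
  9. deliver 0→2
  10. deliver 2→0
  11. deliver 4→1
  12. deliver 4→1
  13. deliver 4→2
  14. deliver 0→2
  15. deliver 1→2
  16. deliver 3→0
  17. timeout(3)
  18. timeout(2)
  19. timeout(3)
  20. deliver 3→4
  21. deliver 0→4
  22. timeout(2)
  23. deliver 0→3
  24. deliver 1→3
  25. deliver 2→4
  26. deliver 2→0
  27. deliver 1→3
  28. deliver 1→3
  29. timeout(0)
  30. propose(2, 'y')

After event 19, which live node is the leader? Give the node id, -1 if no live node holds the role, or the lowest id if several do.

1. timeout(0):  <0:cand b5 ->
2. deliver 0→2:  <2:foll b5 ->
3. deliver 2→0:  nop
4. deliver 0→4:  <4:foll b5 ->
5. deliver 4→0:  <0:lead b5 ->
6. deliver 0→3:  <3:foll b5 ->
7. deliver 3→0:  nop
8. propose(0,'w'):  nop
9. deliver 0→2:  <2:foll b5 w>
10. deliver 2→0:  nop
11. deliver 4→1:  nop
12. deliver 4→1:  nop
13. deliver 4→2:  nop
14. deliver 0→2:  nop
15. deliver 1→2:  nop
16. deliver 3→0:  nop
17. timeout(3):  <3:cand b13 ->
18. timeout(2):  <2:cand b12 w>
19. timeout(3):  <3:cand b18 ->

0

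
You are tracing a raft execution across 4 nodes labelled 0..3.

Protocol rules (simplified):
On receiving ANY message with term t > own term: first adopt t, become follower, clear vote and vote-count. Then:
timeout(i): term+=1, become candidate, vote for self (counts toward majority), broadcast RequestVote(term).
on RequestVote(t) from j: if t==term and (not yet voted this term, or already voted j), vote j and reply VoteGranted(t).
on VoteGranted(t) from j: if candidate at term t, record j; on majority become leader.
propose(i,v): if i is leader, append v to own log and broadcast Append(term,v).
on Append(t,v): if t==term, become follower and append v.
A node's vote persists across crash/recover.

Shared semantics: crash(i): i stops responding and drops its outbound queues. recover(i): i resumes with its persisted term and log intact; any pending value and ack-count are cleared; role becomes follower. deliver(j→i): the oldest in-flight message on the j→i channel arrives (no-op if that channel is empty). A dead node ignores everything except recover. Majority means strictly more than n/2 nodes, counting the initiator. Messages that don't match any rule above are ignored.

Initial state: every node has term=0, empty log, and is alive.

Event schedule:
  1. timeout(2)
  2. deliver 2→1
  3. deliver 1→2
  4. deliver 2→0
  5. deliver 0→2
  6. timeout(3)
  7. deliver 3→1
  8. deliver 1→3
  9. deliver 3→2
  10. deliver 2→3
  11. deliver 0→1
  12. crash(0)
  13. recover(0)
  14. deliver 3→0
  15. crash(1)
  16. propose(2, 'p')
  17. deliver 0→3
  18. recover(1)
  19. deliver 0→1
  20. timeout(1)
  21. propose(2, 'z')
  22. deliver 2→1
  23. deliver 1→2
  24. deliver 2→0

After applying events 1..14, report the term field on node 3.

1

step 1 timeout(2): 2={cand,t=1,log=-}
step 2 deliver 2→1: 1={foll,t=1,log=-}
step 3 deliver 1→2: —
step 4 deliver 2→0: 0={foll,t=1,log=-}
step 5 deliver 0→2: 2={lead,t=1,log=-}
step 6 timeout(3): 3={cand,t=1,log=-}
step 7 deliver 3→1: —
step 8 deliver 1→3: —
step 9 deliver 3→2: —
step 10 deliver 2→3: —
step 11 deliver 0→1: —
step 12 crash(0): 0={✗foll,t=1,log=-}
step 13 recover(0): 0={foll,t=1,log=-}
step 14 deliver 3→0: —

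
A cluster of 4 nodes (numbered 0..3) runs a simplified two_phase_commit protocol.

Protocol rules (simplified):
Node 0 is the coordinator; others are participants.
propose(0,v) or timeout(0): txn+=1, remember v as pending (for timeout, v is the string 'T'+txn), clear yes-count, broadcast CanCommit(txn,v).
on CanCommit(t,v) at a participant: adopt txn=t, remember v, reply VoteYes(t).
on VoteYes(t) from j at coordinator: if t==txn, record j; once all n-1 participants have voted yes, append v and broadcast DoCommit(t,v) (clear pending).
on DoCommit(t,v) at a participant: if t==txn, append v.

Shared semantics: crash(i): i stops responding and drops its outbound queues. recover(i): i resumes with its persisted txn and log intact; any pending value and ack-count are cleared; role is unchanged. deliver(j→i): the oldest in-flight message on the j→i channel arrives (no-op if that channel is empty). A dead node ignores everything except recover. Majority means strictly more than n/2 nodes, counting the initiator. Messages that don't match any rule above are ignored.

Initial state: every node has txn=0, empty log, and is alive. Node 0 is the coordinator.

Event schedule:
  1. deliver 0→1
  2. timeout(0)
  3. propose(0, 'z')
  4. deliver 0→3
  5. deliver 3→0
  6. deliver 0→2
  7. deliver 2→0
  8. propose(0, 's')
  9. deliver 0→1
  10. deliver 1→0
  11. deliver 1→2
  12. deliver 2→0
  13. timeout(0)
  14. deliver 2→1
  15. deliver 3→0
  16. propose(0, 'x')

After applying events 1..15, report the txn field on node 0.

[1] deliver 0→1 → ∅
[2] timeout(0) → N0(coor t1 [-])
[3] propose(0,'z') → N0(coor t2 [-])
[4] deliver 0→3 → N3(part t1 [-])
[5] deliver 3→0 → ∅
[6] deliver 0→2 → N2(part t1 [-])
[7] deliver 2→0 → ∅
[8] propose(0,'s') → N0(coor t3 [-])
[9] deliver 0→1 → N1(part t1 [-])
[10] deliver 1→0 → ∅
[11] deliver 1→2 → ∅
[12] deliver 2→0 → ∅
[13] timeout(0) → N0(coor t4 [-])
[14] deliver 2→1 → ∅
[15] deliver 3→0 → ∅

4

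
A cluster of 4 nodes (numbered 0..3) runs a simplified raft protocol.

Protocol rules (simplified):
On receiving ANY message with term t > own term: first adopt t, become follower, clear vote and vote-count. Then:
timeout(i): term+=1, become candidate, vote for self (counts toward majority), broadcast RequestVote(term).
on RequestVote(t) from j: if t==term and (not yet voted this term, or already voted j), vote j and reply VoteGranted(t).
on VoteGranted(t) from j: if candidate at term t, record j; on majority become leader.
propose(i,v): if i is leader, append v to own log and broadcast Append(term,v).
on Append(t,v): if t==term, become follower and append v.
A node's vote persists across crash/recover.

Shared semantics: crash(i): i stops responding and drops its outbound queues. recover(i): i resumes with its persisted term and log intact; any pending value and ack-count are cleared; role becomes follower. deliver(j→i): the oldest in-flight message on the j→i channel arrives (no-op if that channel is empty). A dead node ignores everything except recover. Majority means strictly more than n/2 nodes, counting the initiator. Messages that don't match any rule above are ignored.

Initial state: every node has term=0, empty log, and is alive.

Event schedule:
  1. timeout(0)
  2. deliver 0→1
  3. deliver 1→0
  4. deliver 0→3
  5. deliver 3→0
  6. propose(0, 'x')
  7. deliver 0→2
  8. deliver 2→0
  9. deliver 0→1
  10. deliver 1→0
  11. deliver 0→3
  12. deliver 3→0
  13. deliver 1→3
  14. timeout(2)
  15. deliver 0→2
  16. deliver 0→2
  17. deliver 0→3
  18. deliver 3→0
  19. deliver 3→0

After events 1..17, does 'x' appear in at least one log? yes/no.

1. timeout(0):  <0:cand t1 ->
2. deliver 0→1:  <1:foll t1 ->
3. deliver 1→0:  nop
4. deliver 0→3:  <3:foll t1 ->
5. deliver 3→0:  <0:lead t1 ->
6. propose(0,'x'):  <0:lead t1 x>
7. deliver 0→2:  <2:foll t1 ->
8. deliver 2→0:  nop
9. deliver 0→1:  <1:foll t1 x>
10. deliver 1→0:  nop
11. deliver 0→3:  <3:foll t1 x>
12. deliver 3→0:  nop
13. deliver 1→3:  nop
14. timeout(2):  <2:cand t2 ->
15. deliver 0→2:  nop
16. deliver 0→2:  nop
17. deliver 0→3:  nop

yes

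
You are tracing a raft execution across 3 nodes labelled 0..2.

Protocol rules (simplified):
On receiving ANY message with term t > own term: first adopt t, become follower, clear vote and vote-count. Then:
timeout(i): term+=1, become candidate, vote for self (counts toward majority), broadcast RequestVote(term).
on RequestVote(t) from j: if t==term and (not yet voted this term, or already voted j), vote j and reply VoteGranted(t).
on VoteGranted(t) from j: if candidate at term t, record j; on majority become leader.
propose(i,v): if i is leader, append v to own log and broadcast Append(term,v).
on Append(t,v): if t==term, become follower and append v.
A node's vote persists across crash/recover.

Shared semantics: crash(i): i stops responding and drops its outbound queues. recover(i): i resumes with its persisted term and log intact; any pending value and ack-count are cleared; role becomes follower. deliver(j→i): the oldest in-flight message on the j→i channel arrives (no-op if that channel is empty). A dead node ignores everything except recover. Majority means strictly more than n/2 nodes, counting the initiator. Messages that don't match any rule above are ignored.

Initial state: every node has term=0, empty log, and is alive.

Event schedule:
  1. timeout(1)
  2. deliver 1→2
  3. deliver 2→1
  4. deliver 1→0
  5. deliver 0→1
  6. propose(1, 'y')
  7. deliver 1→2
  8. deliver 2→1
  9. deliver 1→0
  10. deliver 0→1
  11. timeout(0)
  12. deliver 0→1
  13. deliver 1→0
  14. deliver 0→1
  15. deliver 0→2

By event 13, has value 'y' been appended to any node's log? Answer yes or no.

yes

step 1 timeout(1): 1={cand,t=1,log=-}
step 2 deliver 1→2: 2={foll,t=1,log=-}
step 3 deliver 2→1: 1={lead,t=1,log=-}
step 4 deliver 1→0: 0={foll,t=1,log=-}
step 5 deliver 0→1: —
step 6 propose(1,'y'): 1={lead,t=1,log=y}
step 7 deliver 1→2: 2={foll,t=1,log=y}
step 8 deliver 2→1: —
step 9 deliver 1→0: 0={foll,t=1,log=y}
step 10 deliver 0→1: —
step 11 timeout(0): 0={cand,t=2,log=y}
step 12 deliver 0→1: 1={foll,t=2,log=y}
step 13 deliver 1→0: 0={lead,t=2,log=y}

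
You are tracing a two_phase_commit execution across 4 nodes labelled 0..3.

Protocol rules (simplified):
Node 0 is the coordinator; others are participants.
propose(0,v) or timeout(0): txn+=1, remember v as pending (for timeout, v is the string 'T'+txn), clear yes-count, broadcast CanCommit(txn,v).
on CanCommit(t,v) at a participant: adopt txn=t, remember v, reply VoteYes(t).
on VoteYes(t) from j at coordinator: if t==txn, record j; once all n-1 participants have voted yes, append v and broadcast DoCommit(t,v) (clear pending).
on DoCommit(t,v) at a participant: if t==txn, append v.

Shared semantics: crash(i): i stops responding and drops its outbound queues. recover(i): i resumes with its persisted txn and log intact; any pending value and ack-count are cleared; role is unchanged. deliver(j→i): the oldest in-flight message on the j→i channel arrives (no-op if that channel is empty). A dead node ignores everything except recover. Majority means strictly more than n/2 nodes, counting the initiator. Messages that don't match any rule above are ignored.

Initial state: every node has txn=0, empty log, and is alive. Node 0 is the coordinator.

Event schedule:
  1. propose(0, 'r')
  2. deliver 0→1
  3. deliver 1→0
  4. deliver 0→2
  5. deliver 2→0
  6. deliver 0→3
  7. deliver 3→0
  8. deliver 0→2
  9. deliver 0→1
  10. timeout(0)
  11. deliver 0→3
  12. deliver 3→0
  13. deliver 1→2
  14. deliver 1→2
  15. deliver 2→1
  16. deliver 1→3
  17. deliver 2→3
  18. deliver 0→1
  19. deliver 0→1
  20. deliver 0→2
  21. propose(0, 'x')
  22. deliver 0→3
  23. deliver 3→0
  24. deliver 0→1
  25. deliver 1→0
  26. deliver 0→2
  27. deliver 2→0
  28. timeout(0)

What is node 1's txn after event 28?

after 1 — propose(0,'r'): n0:coor/t1/[-]
after 2 — deliver 0→1: n1:part/t1/[-]
after 3 — deliver 1→0: ·
after 4 — deliver 0→2: n2:part/t1/[-]
after 5 — deliver 2→0: ·
after 6 — deliver 0→3: n3:part/t1/[-]
after 7 — deliver 3→0: n0:coor/t1/[r]
after 8 — deliver 0→2: n2:part/t1/[r]
after 9 — deliver 0→1: n1:part/t1/[r]
after 10 — timeout(0): n0:coor/t2/[r]
after 11 — deliver 0→3: n3:part/t1/[r]
after 12 — deliver 3→0: ·
after 13 — deliver 1→2: ·
after 14 — deliver 1→2: ·
after 15 — deliver 2→1: ·
after 16 — deliver 1→3: ·
after 17 — deliver 2→3: ·
after 18 — deliver 0→1: n1:part/t2/[r]
after 19 — deliver 0→1: ·
after 20 — deliver 0→2: n2:part/t2/[r]
after 21 — propose(0,'x'): n0:coor/t3/[r]
after 22 — deliver 0→3: n3:part/t2/[r]
after 23 — deliver 3→0: ·
after 24 — deliver 0→1: n1:part/t3/[r]
after 25 — deliver 1→0: ·
after 26 — deliver 0→2: n2:part/t3/[r]
after 27 — deliver 2→0: ·
after 28 — timeout(0): n0:coor/t4/[r]

3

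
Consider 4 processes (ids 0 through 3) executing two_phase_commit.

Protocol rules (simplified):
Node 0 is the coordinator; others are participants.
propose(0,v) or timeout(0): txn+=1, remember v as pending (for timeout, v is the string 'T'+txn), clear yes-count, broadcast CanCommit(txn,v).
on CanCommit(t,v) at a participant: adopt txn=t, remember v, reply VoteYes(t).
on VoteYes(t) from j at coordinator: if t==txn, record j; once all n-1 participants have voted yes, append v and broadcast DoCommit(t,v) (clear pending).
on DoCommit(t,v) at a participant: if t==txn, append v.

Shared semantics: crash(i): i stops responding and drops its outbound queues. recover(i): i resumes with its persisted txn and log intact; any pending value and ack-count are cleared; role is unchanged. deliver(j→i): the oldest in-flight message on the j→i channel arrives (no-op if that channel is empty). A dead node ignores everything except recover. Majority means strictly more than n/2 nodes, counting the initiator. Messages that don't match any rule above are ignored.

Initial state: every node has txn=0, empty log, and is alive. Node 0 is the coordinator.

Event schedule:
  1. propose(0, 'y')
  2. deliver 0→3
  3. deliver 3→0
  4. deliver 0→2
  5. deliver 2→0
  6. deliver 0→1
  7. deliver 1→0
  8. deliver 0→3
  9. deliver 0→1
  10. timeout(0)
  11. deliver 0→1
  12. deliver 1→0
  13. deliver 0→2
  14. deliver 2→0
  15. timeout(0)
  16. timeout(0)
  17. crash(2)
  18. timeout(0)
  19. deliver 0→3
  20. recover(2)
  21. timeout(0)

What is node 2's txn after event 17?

1

e1 propose(0,'y'): 0[coor,t=1,-]
e2 deliver 0→3: 3[part,t=1,-]
e3 deliver 3→0: ·
e4 deliver 0→2: 2[part,t=1,-]
e5 deliver 2→0: ·
e6 deliver 0→1: 1[part,t=1,-]
e7 deliver 1→0: 0[coor,t=1,y]
e8 deliver 0→3: 3[part,t=1,y]
e9 deliver 0→1: 1[part,t=1,y]
e10 timeout(0): 0[coor,t=2,y]
e11 deliver 0→1: 1[part,t=2,y]
e12 deliver 1→0: ·
e13 deliver 0→2: 2[part,t=1,y]
e14 deliver 2→0: ·
e15 timeout(0): 0[coor,t=3,y]
e16 timeout(0): 0[coor,t=4,y]
e17 crash(2): 2[✗part,t=1,y]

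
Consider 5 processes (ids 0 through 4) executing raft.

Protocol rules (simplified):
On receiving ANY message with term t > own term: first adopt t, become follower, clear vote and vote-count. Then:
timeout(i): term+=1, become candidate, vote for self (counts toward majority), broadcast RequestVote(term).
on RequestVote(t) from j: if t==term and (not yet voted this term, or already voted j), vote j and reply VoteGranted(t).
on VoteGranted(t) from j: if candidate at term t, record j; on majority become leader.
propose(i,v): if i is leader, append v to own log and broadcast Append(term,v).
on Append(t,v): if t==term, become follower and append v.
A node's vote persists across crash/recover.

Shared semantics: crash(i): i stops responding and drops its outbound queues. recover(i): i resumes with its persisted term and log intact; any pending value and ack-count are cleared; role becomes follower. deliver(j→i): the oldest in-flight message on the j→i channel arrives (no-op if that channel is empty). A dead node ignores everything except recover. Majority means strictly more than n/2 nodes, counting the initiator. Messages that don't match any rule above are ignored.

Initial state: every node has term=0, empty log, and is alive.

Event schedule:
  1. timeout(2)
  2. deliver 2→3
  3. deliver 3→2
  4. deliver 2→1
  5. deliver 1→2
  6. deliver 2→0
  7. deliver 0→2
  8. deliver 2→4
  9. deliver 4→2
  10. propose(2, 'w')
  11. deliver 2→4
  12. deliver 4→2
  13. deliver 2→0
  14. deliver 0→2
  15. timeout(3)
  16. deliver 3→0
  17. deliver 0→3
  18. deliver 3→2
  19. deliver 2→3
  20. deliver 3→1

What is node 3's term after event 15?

step 1 timeout(2): 2={cand,t=1,log=-}
step 2 deliver 2→3: 3={foll,t=1,log=-}
step 3 deliver 3→2: —
step 4 deliver 2→1: 1={foll,t=1,log=-}
step 5 deliver 1→2: 2={lead,t=1,log=-}
step 6 deliver 2→0: 0={foll,t=1,log=-}
step 7 deliver 0→2: —
step 8 deliver 2→4: 4={foll,t=1,log=-}
step 9 deliver 4→2: —
step 10 propose(2,'w'): 2={lead,t=1,log=w}
step 11 deliver 2→4: 4={foll,t=1,log=w}
step 12 deliver 4→2: —
step 13 deliver 2→0: 0={foll,t=1,log=w}
step 14 deliver 0→2: —
step 15 timeout(3): 3={cand,t=2,log=-}

2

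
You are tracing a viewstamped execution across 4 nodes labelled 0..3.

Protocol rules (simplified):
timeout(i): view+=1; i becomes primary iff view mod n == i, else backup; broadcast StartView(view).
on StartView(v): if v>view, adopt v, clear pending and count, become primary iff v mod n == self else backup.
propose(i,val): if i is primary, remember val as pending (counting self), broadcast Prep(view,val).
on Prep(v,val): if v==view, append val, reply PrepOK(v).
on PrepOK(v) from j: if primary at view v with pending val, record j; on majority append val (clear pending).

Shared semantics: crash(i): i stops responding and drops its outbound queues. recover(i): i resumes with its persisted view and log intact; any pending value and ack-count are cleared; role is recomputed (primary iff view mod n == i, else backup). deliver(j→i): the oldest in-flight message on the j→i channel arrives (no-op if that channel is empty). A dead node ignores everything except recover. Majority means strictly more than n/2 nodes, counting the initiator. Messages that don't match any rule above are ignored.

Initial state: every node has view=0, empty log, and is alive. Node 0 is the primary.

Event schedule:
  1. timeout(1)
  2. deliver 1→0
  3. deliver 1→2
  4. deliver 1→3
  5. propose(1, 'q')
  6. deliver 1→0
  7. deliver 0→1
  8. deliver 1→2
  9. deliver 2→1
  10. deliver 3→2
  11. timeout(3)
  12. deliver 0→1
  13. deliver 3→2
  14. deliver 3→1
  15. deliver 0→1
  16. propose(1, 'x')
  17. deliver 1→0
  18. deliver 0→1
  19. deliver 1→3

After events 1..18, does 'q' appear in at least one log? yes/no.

after 1 — timeout(1): n1:prim/v1/[-]
after 2 — deliver 1→0: n0:back/v1/[-]
after 3 — deliver 1→2: n2:back/v1/[-]
after 4 — deliver 1→3: n3:back/v1/[-]
after 5 — propose(1,'q'): ·
after 6 — deliver 1→0: n0:back/v1/[q]
after 7 — deliver 0→1: ·
after 8 — deliver 1→2: n2:back/v1/[q]
after 9 — deliver 2→1: n1:prim/v1/[q]
after 10 — deliver 3→2: ·
after 11 — timeout(3): n3:back/v2/[-]
after 12 — deliver 0→1: ·
after 13 — deliver 3→2: n2:prim/v2/[q]
after 14 — deliver 3→1: n1:back/v2/[q]
after 15 — deliver 0→1: ·
after 16 — propose(1,'x'): ·
after 17 — deliver 1→0: ·
after 18 — deliver 0→1: ·

yes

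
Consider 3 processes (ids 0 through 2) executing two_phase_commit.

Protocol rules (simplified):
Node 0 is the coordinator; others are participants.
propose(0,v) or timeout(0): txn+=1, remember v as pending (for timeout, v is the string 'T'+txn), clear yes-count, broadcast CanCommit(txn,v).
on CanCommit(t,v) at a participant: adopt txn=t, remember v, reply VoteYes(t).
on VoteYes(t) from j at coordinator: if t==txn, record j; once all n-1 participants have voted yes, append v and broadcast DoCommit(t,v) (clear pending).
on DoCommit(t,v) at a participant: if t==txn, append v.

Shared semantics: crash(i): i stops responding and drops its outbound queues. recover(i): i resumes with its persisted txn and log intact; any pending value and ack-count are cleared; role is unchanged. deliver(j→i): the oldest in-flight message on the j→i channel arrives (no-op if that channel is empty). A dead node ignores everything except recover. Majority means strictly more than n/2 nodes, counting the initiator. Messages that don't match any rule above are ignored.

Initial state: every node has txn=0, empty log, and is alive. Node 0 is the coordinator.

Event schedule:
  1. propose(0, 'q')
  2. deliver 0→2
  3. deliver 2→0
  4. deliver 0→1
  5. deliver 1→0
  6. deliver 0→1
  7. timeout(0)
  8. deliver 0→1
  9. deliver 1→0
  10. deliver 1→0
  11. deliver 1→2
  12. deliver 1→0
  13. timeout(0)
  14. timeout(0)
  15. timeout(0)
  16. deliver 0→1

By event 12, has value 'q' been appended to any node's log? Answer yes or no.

yes

[1] propose(0,'q') → N0(coor t1 [-])
[2] deliver 0→2 → N2(part t1 [-])
[3] deliver 2→0 → ∅
[4] deliver 0→1 → N1(part t1 [-])
[5] deliver 1→0 → N0(coor t1 [q])
[6] deliver 0→1 → N1(part t1 [q])
[7] timeout(0) → N0(coor t2 [q])
[8] deliver 0→1 → N1(part t2 [q])
[9] deliver 1→0 → ∅
[10] deliver 1→0 → ∅
[11] deliver 1→2 → ∅
[12] deliver 1→0 → ∅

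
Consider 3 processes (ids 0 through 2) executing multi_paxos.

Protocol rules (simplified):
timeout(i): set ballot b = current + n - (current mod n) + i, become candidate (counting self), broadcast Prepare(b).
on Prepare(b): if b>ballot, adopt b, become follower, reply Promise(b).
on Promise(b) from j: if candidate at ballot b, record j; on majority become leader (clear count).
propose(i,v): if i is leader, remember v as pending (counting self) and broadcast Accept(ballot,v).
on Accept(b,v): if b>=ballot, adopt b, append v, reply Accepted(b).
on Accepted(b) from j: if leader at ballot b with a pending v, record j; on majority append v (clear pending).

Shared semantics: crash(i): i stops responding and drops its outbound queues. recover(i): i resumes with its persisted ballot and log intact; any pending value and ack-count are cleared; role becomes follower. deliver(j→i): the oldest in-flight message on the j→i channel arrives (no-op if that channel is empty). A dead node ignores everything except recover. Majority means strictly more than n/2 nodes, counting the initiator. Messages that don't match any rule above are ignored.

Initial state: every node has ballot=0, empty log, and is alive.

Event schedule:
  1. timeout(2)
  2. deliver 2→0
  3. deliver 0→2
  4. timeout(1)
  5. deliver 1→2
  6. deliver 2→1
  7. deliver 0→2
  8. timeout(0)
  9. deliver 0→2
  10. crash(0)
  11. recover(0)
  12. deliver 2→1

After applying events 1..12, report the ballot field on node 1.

5

after 1 — timeout(2): n2:cand/b5/[-]
after 2 — deliver 2→0: n0:foll/b5/[-]
after 3 — deliver 0→2: n2:lead/b5/[-]
after 4 — timeout(1): n1:cand/b4/[-]
after 5 — deliver 1→2: ·
after 6 — deliver 2→1: n1:foll/b5/[-]
after 7 — deliver 0→2: ·
after 8 — timeout(0): n0:cand/b6/[-]
after 9 — deliver 0→2: n2:foll/b6/[-]
after 10 — crash(0): n0:✗cand/b6/[-]
after 11 — recover(0): n0:foll/b6/[-]
after 12 — deliver 2→1: ·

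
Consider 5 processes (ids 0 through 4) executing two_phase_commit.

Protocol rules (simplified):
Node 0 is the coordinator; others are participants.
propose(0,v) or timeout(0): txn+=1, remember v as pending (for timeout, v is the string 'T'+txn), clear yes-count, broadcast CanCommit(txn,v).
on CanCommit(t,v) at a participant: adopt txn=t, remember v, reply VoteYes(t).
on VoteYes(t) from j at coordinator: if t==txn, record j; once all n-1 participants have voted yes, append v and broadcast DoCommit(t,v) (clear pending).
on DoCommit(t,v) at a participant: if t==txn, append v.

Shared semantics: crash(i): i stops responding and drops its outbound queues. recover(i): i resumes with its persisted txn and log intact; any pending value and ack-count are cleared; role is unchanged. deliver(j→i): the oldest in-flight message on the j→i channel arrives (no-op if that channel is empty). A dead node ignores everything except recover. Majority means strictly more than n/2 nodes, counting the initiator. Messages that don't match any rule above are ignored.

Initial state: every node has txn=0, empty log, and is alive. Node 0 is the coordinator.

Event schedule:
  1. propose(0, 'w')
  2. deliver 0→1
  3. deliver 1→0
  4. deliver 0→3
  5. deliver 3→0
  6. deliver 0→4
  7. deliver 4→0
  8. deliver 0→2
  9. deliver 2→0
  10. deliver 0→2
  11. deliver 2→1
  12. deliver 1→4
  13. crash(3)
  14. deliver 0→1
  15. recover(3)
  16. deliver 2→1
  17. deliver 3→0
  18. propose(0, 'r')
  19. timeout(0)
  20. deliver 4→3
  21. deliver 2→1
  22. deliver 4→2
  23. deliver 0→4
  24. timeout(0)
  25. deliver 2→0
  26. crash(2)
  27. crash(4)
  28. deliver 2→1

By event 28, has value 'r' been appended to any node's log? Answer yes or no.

after 1 — propose(0,'w'): n0:coor/t1/[-]
after 2 — deliver 0→1: n1:part/t1/[-]
after 3 — deliver 1→0: ·
after 4 — deliver 0→3: n3:part/t1/[-]
after 5 — deliver 3→0: ·
after 6 — deliver 0→4: n4:part/t1/[-]
after 7 — deliver 4→0: ·
after 8 — deliver 0→2: n2:part/t1/[-]
after 9 — deliver 2→0: n0:coor/t1/[w]
after 10 — deliver 0→2: n2:part/t1/[w]
after 11 — deliver 2→1: ·
after 12 — deliver 1→4: ·
after 13 — crash(3): n3:✗part/t1/[-]
after 14 — deliver 0→1: n1:part/t1/[w]
after 15 — recover(3): n3:part/t1/[-]
after 16 — deliver 2→1: ·
after 17 — deliver 3→0: ·
after 18 — propose(0,'r'): n0:coor/t2/[w]
after 19 — timeout(0): n0:coor/t3/[w]
after 20 — deliver 4→3: ·
after 21 — deliver 2→1: ·
after 22 — deliver 4→2: ·
after 23 — deliver 0→4: n4:part/t1/[w]
after 24 — timeout(0): n0:coor/t4/[w]
after 25 — deliver 2→0: ·
after 26 — crash(2): n2:✗part/t1/[w]
after 27 — crash(4): n4:✗part/t1/[w]
after 28 — deliver 2→1: ·

no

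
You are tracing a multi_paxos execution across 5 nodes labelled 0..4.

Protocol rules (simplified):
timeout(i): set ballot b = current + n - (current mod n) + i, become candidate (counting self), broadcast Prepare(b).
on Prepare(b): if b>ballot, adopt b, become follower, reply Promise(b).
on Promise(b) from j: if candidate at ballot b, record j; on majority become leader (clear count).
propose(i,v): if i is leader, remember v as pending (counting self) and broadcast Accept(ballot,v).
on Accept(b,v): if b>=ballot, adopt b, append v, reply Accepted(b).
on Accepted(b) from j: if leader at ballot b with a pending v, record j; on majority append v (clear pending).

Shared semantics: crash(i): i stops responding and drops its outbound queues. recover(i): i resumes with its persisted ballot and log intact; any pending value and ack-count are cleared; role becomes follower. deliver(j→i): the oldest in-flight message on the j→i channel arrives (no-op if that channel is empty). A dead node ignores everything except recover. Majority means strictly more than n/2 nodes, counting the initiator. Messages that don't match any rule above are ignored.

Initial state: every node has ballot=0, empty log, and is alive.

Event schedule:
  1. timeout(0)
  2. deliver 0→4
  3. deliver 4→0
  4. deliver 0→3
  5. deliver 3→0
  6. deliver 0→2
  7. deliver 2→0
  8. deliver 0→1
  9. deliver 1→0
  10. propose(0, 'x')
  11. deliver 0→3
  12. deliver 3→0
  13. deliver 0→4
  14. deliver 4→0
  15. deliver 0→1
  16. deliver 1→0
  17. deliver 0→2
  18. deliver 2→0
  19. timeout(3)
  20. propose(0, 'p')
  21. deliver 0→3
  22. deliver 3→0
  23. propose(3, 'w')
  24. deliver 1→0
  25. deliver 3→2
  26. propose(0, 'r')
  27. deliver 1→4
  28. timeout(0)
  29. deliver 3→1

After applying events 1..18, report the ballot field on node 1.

5

after 1 — timeout(0): n0:cand/b5/[-]
after 2 — deliver 0→4: n4:foll/b5/[-]
after 3 — deliver 4→0: ·
after 4 — deliver 0→3: n3:foll/b5/[-]
after 5 — deliver 3→0: n0:lead/b5/[-]
after 6 — deliver 0→2: n2:foll/b5/[-]
after 7 — deliver 2→0: ·
after 8 — deliver 0→1: n1:foll/b5/[-]
after 9 — deliver 1→0: ·
after 10 — propose(0,'x'): ·
after 11 — deliver 0→3: n3:foll/b5/[x]
after 12 — deliver 3→0: ·
after 13 — deliver 0→4: n4:foll/b5/[x]
after 14 — deliver 4→0: n0:lead/b5/[x]
after 15 — deliver 0→1: n1:foll/b5/[x]
after 16 — deliver 1→0: ·
after 17 — deliver 0→2: n2:foll/b5/[x]
after 18 — deliver 2→0: ·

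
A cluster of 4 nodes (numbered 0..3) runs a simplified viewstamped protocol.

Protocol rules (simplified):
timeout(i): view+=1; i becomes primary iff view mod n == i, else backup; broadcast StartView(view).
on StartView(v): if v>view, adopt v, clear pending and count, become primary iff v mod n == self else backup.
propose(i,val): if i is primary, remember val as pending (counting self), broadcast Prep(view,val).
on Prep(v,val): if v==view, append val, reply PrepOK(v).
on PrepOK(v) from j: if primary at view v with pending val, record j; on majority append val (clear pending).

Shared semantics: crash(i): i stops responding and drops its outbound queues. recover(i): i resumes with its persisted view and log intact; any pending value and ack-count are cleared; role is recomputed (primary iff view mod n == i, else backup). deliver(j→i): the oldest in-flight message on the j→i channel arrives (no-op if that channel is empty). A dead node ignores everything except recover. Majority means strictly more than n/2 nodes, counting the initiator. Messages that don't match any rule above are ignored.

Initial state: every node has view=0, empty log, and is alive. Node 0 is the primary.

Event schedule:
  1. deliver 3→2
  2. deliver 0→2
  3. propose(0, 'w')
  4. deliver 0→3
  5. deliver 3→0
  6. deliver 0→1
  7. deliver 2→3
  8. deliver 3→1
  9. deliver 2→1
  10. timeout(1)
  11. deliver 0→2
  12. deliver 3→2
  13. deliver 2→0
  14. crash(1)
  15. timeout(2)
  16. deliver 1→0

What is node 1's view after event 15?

after 1 — deliver 3→2: ·
after 2 — deliver 0→2: ·
after 3 — propose(0,'w'): ·
after 4 — deliver 0→3: n3:back/v0/[w]
after 5 — deliver 3→0: ·
after 6 — deliver 0→1: n1:back/v0/[w]
after 7 — deliver 2→3: ·
after 8 — deliver 3→1: ·
after 9 — deliver 2→1: ·
after 10 — timeout(1): n1:prim/v1/[w]
after 11 — deliver 0→2: n2:back/v0/[w]
after 12 — deliver 3→2: ·
after 13 — deliver 2→0: n0:prim/v0/[w]
after 14 — crash(1): n1:✗prim/v1/[w]
after 15 — timeout(2): n2:back/v1/[w]

1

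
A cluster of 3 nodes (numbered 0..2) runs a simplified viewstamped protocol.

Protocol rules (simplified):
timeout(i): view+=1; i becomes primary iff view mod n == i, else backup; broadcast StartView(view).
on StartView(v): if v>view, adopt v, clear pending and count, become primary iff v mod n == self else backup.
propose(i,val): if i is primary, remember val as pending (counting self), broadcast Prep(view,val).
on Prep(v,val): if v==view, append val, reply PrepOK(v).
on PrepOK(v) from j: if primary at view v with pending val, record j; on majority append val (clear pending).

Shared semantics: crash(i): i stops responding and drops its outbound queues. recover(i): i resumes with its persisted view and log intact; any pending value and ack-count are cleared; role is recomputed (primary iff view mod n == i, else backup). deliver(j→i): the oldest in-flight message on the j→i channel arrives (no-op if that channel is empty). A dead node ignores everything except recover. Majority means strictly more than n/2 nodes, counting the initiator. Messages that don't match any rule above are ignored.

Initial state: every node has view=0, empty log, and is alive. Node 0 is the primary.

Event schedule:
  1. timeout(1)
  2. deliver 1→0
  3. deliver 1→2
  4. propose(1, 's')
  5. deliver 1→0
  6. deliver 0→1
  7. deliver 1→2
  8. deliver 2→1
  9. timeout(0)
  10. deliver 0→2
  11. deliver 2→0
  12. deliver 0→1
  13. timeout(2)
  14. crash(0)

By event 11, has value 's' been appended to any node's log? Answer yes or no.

after 1 — timeout(1): n1:prim/v1/[-]
after 2 — deliver 1→0: n0:back/v1/[-]
after 3 — deliver 1→2: n2:back/v1/[-]
after 4 — propose(1,'s'): ·
after 5 — deliver 1→0: n0:back/v1/[s]
after 6 — deliver 0→1: n1:prim/v1/[s]
after 7 — deliver 1→2: n2:back/v1/[s]
after 8 — deliver 2→1: ·
after 9 — timeout(0): n0:back/v2/[s]
after 10 — deliver 0→2: n2:prim/v2/[s]
after 11 — deliver 2→0: ·

yes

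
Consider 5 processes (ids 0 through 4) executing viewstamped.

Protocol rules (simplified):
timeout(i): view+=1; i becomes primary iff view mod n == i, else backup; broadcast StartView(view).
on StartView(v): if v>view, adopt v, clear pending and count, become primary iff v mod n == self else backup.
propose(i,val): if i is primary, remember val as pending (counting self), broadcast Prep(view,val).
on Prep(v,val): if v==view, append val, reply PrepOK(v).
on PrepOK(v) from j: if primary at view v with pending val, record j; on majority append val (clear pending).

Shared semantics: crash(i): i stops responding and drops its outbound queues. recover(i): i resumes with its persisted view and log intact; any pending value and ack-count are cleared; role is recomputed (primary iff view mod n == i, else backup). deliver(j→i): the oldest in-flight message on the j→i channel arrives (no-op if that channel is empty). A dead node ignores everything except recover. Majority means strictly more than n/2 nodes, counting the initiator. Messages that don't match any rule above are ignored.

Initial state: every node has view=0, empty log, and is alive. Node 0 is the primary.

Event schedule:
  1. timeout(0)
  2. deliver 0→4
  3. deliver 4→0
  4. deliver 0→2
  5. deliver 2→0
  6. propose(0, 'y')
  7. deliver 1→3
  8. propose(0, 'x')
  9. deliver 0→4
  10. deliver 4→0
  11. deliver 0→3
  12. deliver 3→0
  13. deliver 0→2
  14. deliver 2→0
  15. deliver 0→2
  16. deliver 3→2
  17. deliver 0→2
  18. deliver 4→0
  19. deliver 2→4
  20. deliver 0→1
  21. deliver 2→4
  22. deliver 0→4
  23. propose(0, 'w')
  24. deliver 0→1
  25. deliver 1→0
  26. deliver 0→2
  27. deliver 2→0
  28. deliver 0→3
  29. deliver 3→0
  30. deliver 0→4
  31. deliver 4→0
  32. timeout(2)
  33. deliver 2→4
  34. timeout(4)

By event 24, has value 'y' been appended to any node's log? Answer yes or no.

1. timeout(0):  <0:back v1 ->
2. deliver 0→4:  <4:back v1 ->
3. deliver 4→0:  nop
4. deliver 0→2:  <2:back v1 ->
5. deliver 2→0:  nop
6. propose(0,'y'):  nop
7. deliver 1→3:  nop
8. propose(0,'x'):  nop
9. deliver 0→4:  nop
10. deliver 4→0:  nop
11. deliver 0→3:  <3:back v1 ->
12. deliver 3→0:  nop
13. deliver 0→2:  nop
14. deliver 2→0:  nop
15. deliver 0→2:  nop
16. deliver 3→2:  nop
17. deliver 0→2:  nop
18. deliver 4→0:  nop
19. deliver 2→4:  nop
20. deliver 0→1:  <1:prim v1 ->
21. deliver 2→4:  nop
22. deliver 0→4:  nop
23. propose(0,'w'):  nop
24. deliver 0→1:  nop

no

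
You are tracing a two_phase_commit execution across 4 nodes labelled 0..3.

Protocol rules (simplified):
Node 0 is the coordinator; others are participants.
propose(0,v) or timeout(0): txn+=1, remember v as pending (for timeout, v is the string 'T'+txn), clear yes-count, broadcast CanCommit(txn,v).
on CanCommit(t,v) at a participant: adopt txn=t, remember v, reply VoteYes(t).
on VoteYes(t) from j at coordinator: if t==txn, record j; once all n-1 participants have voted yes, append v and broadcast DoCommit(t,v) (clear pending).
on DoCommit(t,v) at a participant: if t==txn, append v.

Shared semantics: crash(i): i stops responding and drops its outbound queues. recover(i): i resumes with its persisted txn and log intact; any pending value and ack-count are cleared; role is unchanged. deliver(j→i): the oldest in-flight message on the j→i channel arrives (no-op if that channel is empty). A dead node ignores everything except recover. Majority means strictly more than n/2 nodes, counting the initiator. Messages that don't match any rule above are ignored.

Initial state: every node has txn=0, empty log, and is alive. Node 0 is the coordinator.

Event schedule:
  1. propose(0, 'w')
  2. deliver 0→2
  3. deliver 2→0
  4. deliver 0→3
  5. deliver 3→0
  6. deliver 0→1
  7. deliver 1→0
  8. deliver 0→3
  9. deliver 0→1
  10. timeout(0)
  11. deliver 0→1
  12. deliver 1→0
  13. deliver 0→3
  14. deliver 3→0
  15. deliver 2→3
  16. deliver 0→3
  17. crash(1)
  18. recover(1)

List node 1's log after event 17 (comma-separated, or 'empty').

w

step 1 propose(0,'w'): 0={coor,t=1,log=-}
step 2 deliver 0→2: 2={part,t=1,log=-}
step 3 deliver 2→0: —
step 4 deliver 0→3: 3={part,t=1,log=-}
step 5 deliver 3→0: —
step 6 deliver 0→1: 1={part,t=1,log=-}
step 7 deliver 1→0: 0={coor,t=1,log=w}
step 8 deliver 0→3: 3={part,t=1,log=w}
step 9 deliver 0→1: 1={part,t=1,log=w}
step 10 timeout(0): 0={coor,t=2,log=w}
step 11 deliver 0→1: 1={part,t=2,log=w}
step 12 deliver 1→0: —
step 13 deliver 0→3: 3={part,t=2,log=w}
step 14 deliver 3→0: —
step 15 deliver 2→3: —
step 16 deliver 0→3: —
step 17 crash(1): 1={✗part,t=2,log=w}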